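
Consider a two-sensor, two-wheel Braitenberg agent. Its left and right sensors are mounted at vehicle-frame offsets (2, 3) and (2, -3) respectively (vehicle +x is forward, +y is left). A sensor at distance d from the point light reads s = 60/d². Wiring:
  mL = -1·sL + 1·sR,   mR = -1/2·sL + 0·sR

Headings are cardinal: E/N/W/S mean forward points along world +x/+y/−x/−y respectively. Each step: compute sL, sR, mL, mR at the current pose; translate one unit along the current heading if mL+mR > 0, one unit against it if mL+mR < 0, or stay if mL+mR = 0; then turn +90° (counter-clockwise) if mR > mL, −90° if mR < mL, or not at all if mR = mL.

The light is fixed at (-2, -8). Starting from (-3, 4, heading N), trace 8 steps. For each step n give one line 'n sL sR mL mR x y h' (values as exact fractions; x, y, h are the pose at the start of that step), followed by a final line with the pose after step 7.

0 15/53 3/10 9/530 -15/106 -3 4 N
1 60/197 12/13 1584/2561 -30/197 -3 3 E
2 2/3 2/3 0 -1/3 -2 3 S
3 12/17 60/229 -1728/3893 -6/17 -2 4 W
4 15/29 15/26 45/754 -15/58 -1 4 S
5 60/101 60/257 -9360/25957 -30/101 -1 5 W
6 30/73 30/61 360/4453 -15/73 0 5 S
7 60/121 60/289 -10080/34969 -30/121 0 6 W
final 1 6 S

n=0: pose=(-3,4,N); sL=15/53, sR=3/10; mL=9/530, mR=-15/106; mL+mR=-33/265 → advance -1; mR−mL=-42/265 → turn -1·90°
n=1: pose=(-3,3,E); sL=60/197, sR=12/13; mL=1584/2561, mR=-30/197; mL+mR=1194/2561 → advance +1; mR−mL=-1974/2561 → turn -1·90°
n=2: pose=(-2,3,S); sL=2/3, sR=2/3; mL=0, mR=-1/3; mL+mR=-1/3 → advance -1; mR−mL=-1/3 → turn -1·90°
n=3: pose=(-2,4,W); sL=12/17, sR=60/229; mL=-1728/3893, mR=-6/17; mL+mR=-3102/3893 → advance -1; mR−mL=354/3893 → turn +1·90°
n=4: pose=(-1,4,S); sL=15/29, sR=15/26; mL=45/754, mR=-15/58; mL+mR=-75/377 → advance -1; mR−mL=-120/377 → turn -1·90°
n=5: pose=(-1,5,W); sL=60/101, sR=60/257; mL=-9360/25957, mR=-30/101; mL+mR=-17070/25957 → advance -1; mR−mL=1650/25957 → turn +1·90°
n=6: pose=(0,5,S); sL=30/73, sR=30/61; mL=360/4453, mR=-15/73; mL+mR=-555/4453 → advance -1; mR−mL=-1275/4453 → turn -1·90°
n=7: pose=(0,6,W); sL=60/121, sR=60/289; mL=-10080/34969, mR=-30/121; mL+mR=-18750/34969 → advance -1; mR−mL=1410/34969 → turn +1·90°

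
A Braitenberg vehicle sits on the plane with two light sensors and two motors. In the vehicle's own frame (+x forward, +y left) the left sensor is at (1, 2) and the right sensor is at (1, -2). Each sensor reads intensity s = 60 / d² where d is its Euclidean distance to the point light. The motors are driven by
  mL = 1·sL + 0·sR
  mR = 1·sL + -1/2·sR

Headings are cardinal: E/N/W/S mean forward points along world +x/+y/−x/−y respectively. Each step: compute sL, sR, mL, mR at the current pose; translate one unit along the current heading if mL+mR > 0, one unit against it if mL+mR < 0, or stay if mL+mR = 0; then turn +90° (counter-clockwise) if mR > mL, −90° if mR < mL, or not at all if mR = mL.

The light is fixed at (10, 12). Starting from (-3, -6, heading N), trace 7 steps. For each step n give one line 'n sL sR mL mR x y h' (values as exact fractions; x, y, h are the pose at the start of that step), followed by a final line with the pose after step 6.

n=0: pose=(-3,-6,N); sL=30/257, sR=6/41; mL=30/257, mR=459/10537; mL+mR=1689/10537 → advance +1; mR−mL=-3/41 → turn -1·90°
n=1: pose=(-3,-5,E); sL=20/123, sR=12/101; mL=20/123, mR=1282/12423; mL+mR=3302/12423 → advance +1; mR−mL=-6/101 → turn -1·90°
n=2: pose=(-2,-5,S); sL=15/106, sR=3/26; mL=15/106, mR=231/2756; mL+mR=621/2756 → advance +1; mR−mL=-3/52 → turn -1·90°
n=3: pose=(-2,-6,W); sL=60/569, sR=12/85; mL=60/569, mR=1686/48365; mL+mR=6786/48365 → advance +1; mR−mL=-6/85 → turn -1·90°
n=4: pose=(-3,-6,N); sL=30/257, sR=6/41; mL=30/257, mR=459/10537; mL+mR=1689/10537 → advance +1; mR−mL=-3/41 → turn -1·90°
n=5: pose=(-3,-5,E); sL=20/123, sR=12/101; mL=20/123, mR=1282/12423; mL+mR=3302/12423 → advance +1; mR−mL=-6/101 → turn -1·90°
n=6: pose=(-2,-5,S); sL=15/106, sR=3/26; mL=15/106, mR=231/2756; mL+mR=621/2756 → advance +1; mR−mL=-3/52 → turn -1·90°

0 30/257 6/41 30/257 459/10537 -3 -6 N
1 20/123 12/101 20/123 1282/12423 -3 -5 E
2 15/106 3/26 15/106 231/2756 -2 -5 S
3 60/569 12/85 60/569 1686/48365 -2 -6 W
4 30/257 6/41 30/257 459/10537 -3 -6 N
5 20/123 12/101 20/123 1282/12423 -3 -5 E
6 15/106 3/26 15/106 231/2756 -2 -5 S
final -2 -6 W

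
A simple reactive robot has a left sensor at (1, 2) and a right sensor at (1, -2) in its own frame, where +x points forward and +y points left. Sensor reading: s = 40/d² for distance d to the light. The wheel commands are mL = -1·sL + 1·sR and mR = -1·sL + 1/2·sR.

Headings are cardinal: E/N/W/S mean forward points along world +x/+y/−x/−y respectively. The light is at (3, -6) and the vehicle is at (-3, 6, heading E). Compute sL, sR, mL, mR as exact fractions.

left sensor world pos  = (-2, 8); dL² = 221
right sensor world pos = (-2, 4); dR² = 125
sL = 40/221 = 40/221
sR = 40/125 = 8/25
mL = -1·sL + 1·sR = 768/5525
mR = -1·sL + 1/2·sR = -116/5525

40/221 8/25 768/5525 -116/5525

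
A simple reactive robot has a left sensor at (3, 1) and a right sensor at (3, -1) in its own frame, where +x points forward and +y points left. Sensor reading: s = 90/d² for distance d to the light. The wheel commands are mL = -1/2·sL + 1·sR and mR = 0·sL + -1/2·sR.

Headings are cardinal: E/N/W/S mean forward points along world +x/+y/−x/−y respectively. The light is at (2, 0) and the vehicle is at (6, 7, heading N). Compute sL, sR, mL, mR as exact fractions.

90/109 18/25 837/2725 -9/25

left sensor world pos  = (5, 10); dL² = 109
right sensor world pos = (7, 10); dR² = 125
sL = 90/109 = 90/109
sR = 90/125 = 18/25
mL = -1/2·sL + 1·sR = 837/2725
mR = 0·sL + -1/2·sR = -9/25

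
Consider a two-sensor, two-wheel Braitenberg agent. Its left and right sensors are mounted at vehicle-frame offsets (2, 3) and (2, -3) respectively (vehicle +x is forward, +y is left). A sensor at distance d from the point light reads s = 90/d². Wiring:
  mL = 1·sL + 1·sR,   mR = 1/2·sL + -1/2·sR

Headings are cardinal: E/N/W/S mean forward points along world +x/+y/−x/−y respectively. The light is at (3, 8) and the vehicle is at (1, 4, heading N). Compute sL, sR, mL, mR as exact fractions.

left sensor world pos  = (-2, 6); dL² = 29
right sensor world pos = (4, 6); dR² = 5
sL = 90/29 = 90/29
sR = 90/5 = 18
mL = 1·sL + 1·sR = 612/29
mR = 1/2·sL + -1/2·sR = -216/29

90/29 18 612/29 -216/29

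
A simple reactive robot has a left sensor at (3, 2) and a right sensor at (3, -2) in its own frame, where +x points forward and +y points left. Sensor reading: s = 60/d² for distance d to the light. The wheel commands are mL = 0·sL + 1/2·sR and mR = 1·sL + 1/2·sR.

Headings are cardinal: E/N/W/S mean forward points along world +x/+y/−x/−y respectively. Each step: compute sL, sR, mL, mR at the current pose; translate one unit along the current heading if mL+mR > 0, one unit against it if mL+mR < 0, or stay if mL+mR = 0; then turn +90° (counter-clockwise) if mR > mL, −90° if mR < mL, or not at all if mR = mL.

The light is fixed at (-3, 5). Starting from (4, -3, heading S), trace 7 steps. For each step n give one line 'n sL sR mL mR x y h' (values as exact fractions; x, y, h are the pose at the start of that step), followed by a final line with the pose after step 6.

0 30/101 30/73 15/73 3705/7373 4 -3 S
1 60/149 60/221 30/221 17730/32929 4 -4 E
2 5/6 15/34 15/68 215/204 5 -4 N
3 12/25 60/61 30/61 1482/1525 5 -3 W
4 30/101 30/73 15/73 3705/7373 4 -3 S
5 60/149 60/221 30/221 17730/32929 4 -4 E
6 5/6 15/34 15/68 215/204 5 -4 N
final 5 -3 W

n=0: pose=(4,-3,S); sL=30/101, sR=30/73; mL=15/73, mR=3705/7373; mL+mR=5220/7373 → advance +1; mR−mL=30/101 → turn +1·90°
n=1: pose=(4,-4,E); sL=60/149, sR=60/221; mL=30/221, mR=17730/32929; mL+mR=22200/32929 → advance +1; mR−mL=60/149 → turn +1·90°
n=2: pose=(5,-4,N); sL=5/6, sR=15/34; mL=15/68, mR=215/204; mL+mR=65/51 → advance +1; mR−mL=5/6 → turn +1·90°
n=3: pose=(5,-3,W); sL=12/25, sR=60/61; mL=30/61, mR=1482/1525; mL+mR=2232/1525 → advance +1; mR−mL=12/25 → turn +1·90°
n=4: pose=(4,-3,S); sL=30/101, sR=30/73; mL=15/73, mR=3705/7373; mL+mR=5220/7373 → advance +1; mR−mL=30/101 → turn +1·90°
n=5: pose=(4,-4,E); sL=60/149, sR=60/221; mL=30/221, mR=17730/32929; mL+mR=22200/32929 → advance +1; mR−mL=60/149 → turn +1·90°
n=6: pose=(5,-4,N); sL=5/6, sR=15/34; mL=15/68, mR=215/204; mL+mR=65/51 → advance +1; mR−mL=5/6 → turn +1·90°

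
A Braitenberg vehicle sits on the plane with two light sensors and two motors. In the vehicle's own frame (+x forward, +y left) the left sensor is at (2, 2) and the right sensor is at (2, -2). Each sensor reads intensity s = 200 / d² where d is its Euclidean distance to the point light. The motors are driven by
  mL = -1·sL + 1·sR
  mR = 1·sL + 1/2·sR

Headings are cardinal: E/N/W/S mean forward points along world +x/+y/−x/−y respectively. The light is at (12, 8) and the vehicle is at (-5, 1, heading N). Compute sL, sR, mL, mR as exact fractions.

left sensor world pos  = (-7, 3); dL² = 386
right sensor world pos = (-3, 3); dR² = 250
sL = 200/386 = 100/193
sR = 200/250 = 4/5
mL = -1·sL + 1·sR = 272/965
mR = 1·sL + 1/2·sR = 886/965

100/193 4/5 272/965 886/965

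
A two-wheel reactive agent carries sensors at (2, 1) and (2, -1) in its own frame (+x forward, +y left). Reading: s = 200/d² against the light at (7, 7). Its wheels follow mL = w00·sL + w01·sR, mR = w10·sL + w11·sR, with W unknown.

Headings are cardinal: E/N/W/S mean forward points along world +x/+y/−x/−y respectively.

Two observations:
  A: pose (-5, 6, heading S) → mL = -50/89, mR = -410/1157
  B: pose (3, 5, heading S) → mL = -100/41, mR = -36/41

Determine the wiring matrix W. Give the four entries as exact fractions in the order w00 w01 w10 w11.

0 -1/2 1/2 -1

obs A: pose=(-5,6,S) → sL=20/13, sR=100/89, mL=-50/89, mR=-410/1157
obs B: pose=(3,5,S) → sL=8, sR=200/41, mL=-100/41, mR=-36/41
sensor matrix S = [[20/13, 100/89], [8, 200/41]]; det S = -70400/47437
solve [mL_A; mL_B] = S·[w00; w01] and [mR_A; mR_B] = S·[w10; w11]:
  w00 = 0, w01 = -1/2, w10 = 1/2, w11 = -1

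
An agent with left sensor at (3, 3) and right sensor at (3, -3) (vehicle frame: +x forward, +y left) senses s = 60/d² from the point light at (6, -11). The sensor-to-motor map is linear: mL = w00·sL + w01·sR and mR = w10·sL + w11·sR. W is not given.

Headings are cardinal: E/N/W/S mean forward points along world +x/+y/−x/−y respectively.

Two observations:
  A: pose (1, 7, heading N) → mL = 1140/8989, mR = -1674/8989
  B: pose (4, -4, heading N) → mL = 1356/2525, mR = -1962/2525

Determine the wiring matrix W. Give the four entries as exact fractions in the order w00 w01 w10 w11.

obs A: pose=(1,7,N) → sL=12/101, sR=12/89, mL=1140/8989, mR=-1674/8989
obs B: pose=(4,-4,N) → sL=12/25, sR=60/101, mL=1356/2525, mR=-1962/2525
sensor matrix S = [[12/101, 12/89], [12/25, 60/101]]; det S = 133056/22697225
solve [mL_A; mL_B] = S·[w00; w01] and [mR_A; mR_B] = S·[w10; w11]:
  w00 = 1/2, w01 = 1/2, w10 = -1, w11 = -1/2

1/2 1/2 -1 -1/2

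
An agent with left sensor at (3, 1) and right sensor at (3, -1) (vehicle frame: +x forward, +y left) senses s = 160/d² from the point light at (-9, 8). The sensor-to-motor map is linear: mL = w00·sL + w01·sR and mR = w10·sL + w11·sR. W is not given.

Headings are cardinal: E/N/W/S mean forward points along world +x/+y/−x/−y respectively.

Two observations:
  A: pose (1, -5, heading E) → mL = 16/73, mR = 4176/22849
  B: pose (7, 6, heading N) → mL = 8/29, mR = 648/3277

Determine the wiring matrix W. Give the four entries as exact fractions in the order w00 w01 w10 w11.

0 1/2 -1/2 1

obs A: pose=(1,-5,E) → sL=160/313, sR=32/73, mL=16/73, mR=4176/22849
obs B: pose=(7,6,N) → sL=80/113, sR=16/29, mL=8/29, mR=648/3277
sensor matrix S = [[160/313, 32/73], [80/113, 16/29]]; det S = -2119680/74876173
solve [mL_A; mL_B] = S·[w00; w01] and [mR_A; mR_B] = S·[w10; w11]:
  w00 = 0, w01 = 1/2, w10 = -1/2, w11 = 1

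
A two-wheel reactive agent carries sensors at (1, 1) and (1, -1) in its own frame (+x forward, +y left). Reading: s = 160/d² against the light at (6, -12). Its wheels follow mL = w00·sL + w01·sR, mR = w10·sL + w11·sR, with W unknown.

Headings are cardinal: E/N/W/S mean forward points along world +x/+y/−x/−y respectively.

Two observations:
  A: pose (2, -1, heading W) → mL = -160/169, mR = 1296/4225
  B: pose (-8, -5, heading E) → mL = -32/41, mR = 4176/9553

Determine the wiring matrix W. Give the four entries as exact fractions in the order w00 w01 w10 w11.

0 -1 -1/2 1

obs A: pose=(2,-1,W) → sL=32/25, sR=160/169, mL=-160/169, mR=1296/4225
obs B: pose=(-8,-5,E) → sL=160/233, sR=32/41, mL=-32/41, mR=4176/9553
sensor matrix S = [[32/25, 160/169], [160/233, 32/41]]; det S = 14082048/40361425
solve [mL_A; mL_B] = S·[w00; w01] and [mR_A; mR_B] = S·[w10; w11]:
  w00 = 0, w01 = -1, w10 = -1/2, w11 = 1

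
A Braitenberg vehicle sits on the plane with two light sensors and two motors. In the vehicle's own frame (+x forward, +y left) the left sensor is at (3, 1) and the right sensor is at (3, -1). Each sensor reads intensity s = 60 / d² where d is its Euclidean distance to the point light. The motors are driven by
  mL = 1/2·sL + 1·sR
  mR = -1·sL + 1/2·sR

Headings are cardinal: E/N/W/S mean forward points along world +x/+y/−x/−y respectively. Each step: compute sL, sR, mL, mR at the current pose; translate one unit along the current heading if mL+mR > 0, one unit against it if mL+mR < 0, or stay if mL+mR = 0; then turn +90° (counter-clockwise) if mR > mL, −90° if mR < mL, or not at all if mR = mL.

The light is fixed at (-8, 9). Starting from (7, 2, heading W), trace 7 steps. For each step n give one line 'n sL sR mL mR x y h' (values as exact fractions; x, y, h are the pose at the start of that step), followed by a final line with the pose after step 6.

0 15/52 1/3 149/312 -19/156 7 2 W
1 12/37 60/241 3666/8917 -1782/8917 6 2 N
2 30/157 30/169 7245/26533 -2715/26533 6 3 E
3 60/337 60/277 28530/93349 -6510/93349 7 3 S
4 15/52 1/3 149/312 -19/156 7 2 W
5 12/37 60/241 3666/8917 -1782/8917 6 2 N
6 30/157 30/169 7245/26533 -2715/26533 6 3 E
final 7 3 S

n=0: pose=(7,2,W); sL=15/52, sR=1/3; mL=149/312, mR=-19/156; mL+mR=37/104 → advance +1; mR−mL=-187/312 → turn -1·90°
n=1: pose=(6,2,N); sL=12/37, sR=60/241; mL=3666/8917, mR=-1782/8917; mL+mR=1884/8917 → advance +1; mR−mL=-5448/8917 → turn -1·90°
n=2: pose=(6,3,E); sL=30/157, sR=30/169; mL=7245/26533, mR=-2715/26533; mL+mR=4530/26533 → advance +1; mR−mL=-9960/26533 → turn -1·90°
n=3: pose=(7,3,S); sL=60/337, sR=60/277; mL=28530/93349, mR=-6510/93349; mL+mR=22020/93349 → advance +1; mR−mL=-35040/93349 → turn -1·90°
n=4: pose=(7,2,W); sL=15/52, sR=1/3; mL=149/312, mR=-19/156; mL+mR=37/104 → advance +1; mR−mL=-187/312 → turn -1·90°
n=5: pose=(6,2,N); sL=12/37, sR=60/241; mL=3666/8917, mR=-1782/8917; mL+mR=1884/8917 → advance +1; mR−mL=-5448/8917 → turn -1·90°
n=6: pose=(6,3,E); sL=30/157, sR=30/169; mL=7245/26533, mR=-2715/26533; mL+mR=4530/26533 → advance +1; mR−mL=-9960/26533 → turn -1·90°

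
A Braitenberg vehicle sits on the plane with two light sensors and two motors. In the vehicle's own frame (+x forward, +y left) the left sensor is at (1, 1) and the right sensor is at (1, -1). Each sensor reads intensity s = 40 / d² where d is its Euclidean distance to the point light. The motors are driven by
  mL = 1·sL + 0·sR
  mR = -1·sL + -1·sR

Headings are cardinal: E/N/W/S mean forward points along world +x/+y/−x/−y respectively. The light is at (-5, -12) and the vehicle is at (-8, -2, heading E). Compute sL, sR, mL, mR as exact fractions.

8/25 8/17 8/25 -336/425

left sensor world pos  = (-7, -1); dL² = 125
right sensor world pos = (-7, -3); dR² = 85
sL = 40/125 = 8/25
sR = 40/85 = 8/17
mL = 1·sL + 0·sR = 8/25
mR = -1·sL + -1·sR = -336/425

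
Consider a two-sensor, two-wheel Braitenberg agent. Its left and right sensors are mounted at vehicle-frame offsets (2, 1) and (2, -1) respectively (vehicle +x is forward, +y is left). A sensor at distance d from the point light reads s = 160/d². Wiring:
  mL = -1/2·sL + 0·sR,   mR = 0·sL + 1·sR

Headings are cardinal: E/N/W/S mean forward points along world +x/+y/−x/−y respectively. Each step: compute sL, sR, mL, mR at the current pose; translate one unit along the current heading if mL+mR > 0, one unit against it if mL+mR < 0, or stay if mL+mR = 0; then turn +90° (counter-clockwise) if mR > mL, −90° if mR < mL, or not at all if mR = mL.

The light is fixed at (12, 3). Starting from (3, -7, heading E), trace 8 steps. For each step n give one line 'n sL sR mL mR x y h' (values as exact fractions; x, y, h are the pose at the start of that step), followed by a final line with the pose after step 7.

n=0: pose=(3,-7,E); sL=16/13, sR=16/17; mL=-8/13, mR=16/17; mL+mR=72/221 → advance +1; mR−mL=344/221 → turn +1·90°
n=1: pose=(4,-7,N); sL=32/29, sR=160/113; mL=-16/29, mR=160/113; mL+mR=2832/3277 → advance +1; mR−mL=6448/3277 → turn +1·90°
n=2: pose=(4,-6,W); sL=4/5, sR=40/41; mL=-2/5, mR=40/41; mL+mR=118/205 → advance +1; mR−mL=282/205 → turn +1·90°
n=3: pose=(3,-6,S); sL=32/37, sR=160/221; mL=-16/37, mR=160/221; mL+mR=2384/8177 → advance +1; mR−mL=9456/8177 → turn +1·90°
n=4: pose=(3,-7,E); sL=16/13, sR=16/17; mL=-8/13, mR=16/17; mL+mR=72/221 → advance +1; mR−mL=344/221 → turn +1·90°
n=5: pose=(4,-7,N); sL=32/29, sR=160/113; mL=-16/29, mR=160/113; mL+mR=2832/3277 → advance +1; mR−mL=6448/3277 → turn +1·90°
n=6: pose=(4,-6,W); sL=4/5, sR=40/41; mL=-2/5, mR=40/41; mL+mR=118/205 → advance +1; mR−mL=282/205 → turn +1·90°
n=7: pose=(3,-6,S); sL=32/37, sR=160/221; mL=-16/37, mR=160/221; mL+mR=2384/8177 → advance +1; mR−mL=9456/8177 → turn +1·90°

0 16/13 16/17 -8/13 16/17 3 -7 E
1 32/29 160/113 -16/29 160/113 4 -7 N
2 4/5 40/41 -2/5 40/41 4 -6 W
3 32/37 160/221 -16/37 160/221 3 -6 S
4 16/13 16/17 -8/13 16/17 3 -7 E
5 32/29 160/113 -16/29 160/113 4 -7 N
6 4/5 40/41 -2/5 40/41 4 -6 W
7 32/37 160/221 -16/37 160/221 3 -6 S
final 3 -7 E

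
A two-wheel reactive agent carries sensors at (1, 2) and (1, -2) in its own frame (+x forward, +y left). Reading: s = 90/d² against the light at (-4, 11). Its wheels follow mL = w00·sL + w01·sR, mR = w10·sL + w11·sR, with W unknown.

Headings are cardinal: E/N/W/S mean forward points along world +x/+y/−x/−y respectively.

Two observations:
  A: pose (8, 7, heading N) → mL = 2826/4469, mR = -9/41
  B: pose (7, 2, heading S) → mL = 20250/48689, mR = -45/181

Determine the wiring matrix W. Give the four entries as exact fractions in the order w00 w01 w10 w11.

1/2 1/2 0 -1/2

obs A: pose=(8,7,N) → sL=90/109, sR=18/41, mL=2826/4469, mR=-9/41
obs B: pose=(7,2,S) → sL=90/269, sR=90/181, mL=20250/48689, mR=-45/181
sensor matrix S = [[90/109, 18/41], [90/269, 90/181]]; det S = 57373920/217591141
solve [mL_A; mL_B] = S·[w00; w01] and [mR_A; mR_B] = S·[w10; w11]:
  w00 = 1/2, w01 = 1/2, w10 = 0, w11 = -1/2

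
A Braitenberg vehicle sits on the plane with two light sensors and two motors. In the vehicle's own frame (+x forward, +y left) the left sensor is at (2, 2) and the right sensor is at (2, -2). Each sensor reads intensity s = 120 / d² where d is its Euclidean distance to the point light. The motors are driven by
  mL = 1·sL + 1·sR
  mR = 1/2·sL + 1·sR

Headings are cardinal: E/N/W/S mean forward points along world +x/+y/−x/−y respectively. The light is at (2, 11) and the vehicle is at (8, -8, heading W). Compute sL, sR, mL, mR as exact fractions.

left sensor world pos  = (6, -10); dL² = 457
right sensor world pos = (6, -6); dR² = 305
sL = 120/457 = 120/457
sR = 120/305 = 24/61
mL = 1·sL + 1·sR = 18288/27877
mR = 1/2·sL + 1·sR = 14628/27877

120/457 24/61 18288/27877 14628/27877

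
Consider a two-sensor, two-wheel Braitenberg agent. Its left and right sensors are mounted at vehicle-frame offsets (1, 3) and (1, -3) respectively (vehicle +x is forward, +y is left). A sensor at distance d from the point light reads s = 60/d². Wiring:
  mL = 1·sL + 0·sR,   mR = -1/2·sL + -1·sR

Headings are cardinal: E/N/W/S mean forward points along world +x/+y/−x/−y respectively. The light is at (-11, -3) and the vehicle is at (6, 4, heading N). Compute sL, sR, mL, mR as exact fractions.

left sensor world pos  = (3, 5); dL² = 260
right sensor world pos = (9, 5); dR² = 464
sL = 60/260 = 3/13
sR = 60/464 = 15/116
mL = 1·sL + 0·sR = 3/13
mR = -1/2·sL + -1·sR = -369/1508

3/13 15/116 3/13 -369/1508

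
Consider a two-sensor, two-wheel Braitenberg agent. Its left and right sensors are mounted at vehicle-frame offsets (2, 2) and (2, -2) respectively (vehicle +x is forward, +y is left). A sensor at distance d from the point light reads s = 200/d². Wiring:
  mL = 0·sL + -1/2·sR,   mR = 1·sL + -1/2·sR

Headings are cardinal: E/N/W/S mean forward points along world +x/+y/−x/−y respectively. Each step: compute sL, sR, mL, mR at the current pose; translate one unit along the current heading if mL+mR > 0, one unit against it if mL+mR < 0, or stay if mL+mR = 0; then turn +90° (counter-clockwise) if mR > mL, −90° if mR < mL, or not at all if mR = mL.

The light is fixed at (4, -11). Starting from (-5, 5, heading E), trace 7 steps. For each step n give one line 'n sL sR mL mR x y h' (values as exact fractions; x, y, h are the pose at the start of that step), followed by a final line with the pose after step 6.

0 200/373 40/49 -20/49 2340/18277 -5 5 E
1 50/117 50/97 -25/97 1925/11349 -6 5 N
2 200/313 200/433 -100/433 55300/135529 -6 4 W
3 4/5 100/169 -50/169 426/845 -7 4 S
4 200/337 8/9 -4/9 452/3033 -7 3 E
5 50/113 50/89 -25/89 1625/10057 -8 3 N
6 200/317 200/421 -100/421 52500/133457 -8 2 W
final -9 2 S

n=0: pose=(-5,5,E); sL=200/373, sR=40/49; mL=-20/49, mR=2340/18277; mL+mR=-5120/18277 → advance -1; mR−mL=200/373 → turn +1·90°
n=1: pose=(-6,5,N); sL=50/117, sR=50/97; mL=-25/97, mR=1925/11349; mL+mR=-1000/11349 → advance -1; mR−mL=50/117 → turn +1·90°
n=2: pose=(-6,4,W); sL=200/313, sR=200/433; mL=-100/433, mR=55300/135529; mL+mR=24000/135529 → advance +1; mR−mL=200/313 → turn +1·90°
n=3: pose=(-7,4,S); sL=4/5, sR=100/169; mL=-50/169, mR=426/845; mL+mR=176/845 → advance +1; mR−mL=4/5 → turn +1·90°
n=4: pose=(-7,3,E); sL=200/337, sR=8/9; mL=-4/9, mR=452/3033; mL+mR=-896/3033 → advance -1; mR−mL=200/337 → turn +1·90°
n=5: pose=(-8,3,N); sL=50/113, sR=50/89; mL=-25/89, mR=1625/10057; mL+mR=-1200/10057 → advance -1; mR−mL=50/113 → turn +1·90°
n=6: pose=(-8,2,W); sL=200/317, sR=200/421; mL=-100/421, mR=52500/133457; mL+mR=20800/133457 → advance +1; mR−mL=200/317 → turn +1·90°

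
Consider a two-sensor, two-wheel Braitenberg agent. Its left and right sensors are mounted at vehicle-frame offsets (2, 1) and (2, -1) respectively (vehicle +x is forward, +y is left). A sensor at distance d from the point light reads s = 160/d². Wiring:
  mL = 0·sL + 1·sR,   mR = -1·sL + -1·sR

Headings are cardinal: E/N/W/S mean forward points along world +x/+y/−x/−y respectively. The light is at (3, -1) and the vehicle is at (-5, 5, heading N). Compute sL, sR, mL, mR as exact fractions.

32/29 160/113 160/113 -8256/3277

left sensor world pos  = (-6, 7); dL² = 145
right sensor world pos = (-4, 7); dR² = 113
sL = 160/145 = 32/29
sR = 160/113 = 160/113
mL = 0·sL + 1·sR = 160/113
mR = -1·sL + -1·sR = -8256/3277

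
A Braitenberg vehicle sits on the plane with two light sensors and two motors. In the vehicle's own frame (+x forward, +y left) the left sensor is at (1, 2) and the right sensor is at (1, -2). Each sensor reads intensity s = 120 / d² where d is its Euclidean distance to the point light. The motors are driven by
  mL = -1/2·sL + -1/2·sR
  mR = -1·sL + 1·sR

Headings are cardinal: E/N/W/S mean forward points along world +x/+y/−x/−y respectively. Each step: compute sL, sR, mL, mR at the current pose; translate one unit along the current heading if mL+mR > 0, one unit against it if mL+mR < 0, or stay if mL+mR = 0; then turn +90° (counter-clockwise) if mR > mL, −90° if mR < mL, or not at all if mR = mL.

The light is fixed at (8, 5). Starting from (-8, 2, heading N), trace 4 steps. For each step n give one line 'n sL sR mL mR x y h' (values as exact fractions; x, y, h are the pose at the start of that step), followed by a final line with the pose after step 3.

0 15/41 3/5 -99/205 48/205 -8 2 N
1 24/65 120/293 -7416/19045 768/19045 -8 1 W
2 60/97 60/157 -7620/15229 -3600/15229 -7 1 S
3 120/197 120/221 -25080/43537 -2880/43537 -7 2 E
final -8 2 N

n=0: pose=(-8,2,N); sL=15/41, sR=3/5; mL=-99/205, mR=48/205; mL+mR=-51/205 → advance -1; mR−mL=147/205 → turn +1·90°
n=1: pose=(-8,1,W); sL=24/65, sR=120/293; mL=-7416/19045, mR=768/19045; mL+mR=-6648/19045 → advance -1; mR−mL=8184/19045 → turn +1·90°
n=2: pose=(-7,1,S); sL=60/97, sR=60/157; mL=-7620/15229, mR=-3600/15229; mL+mR=-11220/15229 → advance -1; mR−mL=4020/15229 → turn +1·90°
n=3: pose=(-7,2,E); sL=120/197, sR=120/221; mL=-25080/43537, mR=-2880/43537; mL+mR=-27960/43537 → advance -1; mR−mL=22200/43537 → turn +1·90°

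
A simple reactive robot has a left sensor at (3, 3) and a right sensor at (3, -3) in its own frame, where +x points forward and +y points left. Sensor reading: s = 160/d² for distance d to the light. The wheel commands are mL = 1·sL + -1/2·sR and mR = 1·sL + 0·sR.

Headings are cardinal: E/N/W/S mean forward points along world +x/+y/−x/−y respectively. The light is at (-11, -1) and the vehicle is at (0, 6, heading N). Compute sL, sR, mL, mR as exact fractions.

40/41 20/37 1070/1517 40/41

left sensor world pos  = (-3, 9); dL² = 164
right sensor world pos = (3, 9); dR² = 296
sL = 160/164 = 40/41
sR = 160/296 = 20/37
mL = 1·sL + -1/2·sR = 1070/1517
mR = 1·sL + 0·sR = 40/41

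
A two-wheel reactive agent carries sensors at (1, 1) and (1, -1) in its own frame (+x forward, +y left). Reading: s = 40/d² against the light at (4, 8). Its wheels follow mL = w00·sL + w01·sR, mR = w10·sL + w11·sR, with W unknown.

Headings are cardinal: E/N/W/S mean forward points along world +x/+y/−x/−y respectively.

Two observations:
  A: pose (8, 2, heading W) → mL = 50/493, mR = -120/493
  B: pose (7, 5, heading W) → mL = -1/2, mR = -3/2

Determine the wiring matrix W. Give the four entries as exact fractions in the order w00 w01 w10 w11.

1 -1/2 1/2 -1/2

obs A: pose=(8,2,W) → sL=20/29, sR=20/17, mL=50/493, mR=-120/493
obs B: pose=(7,5,W) → sL=2, sR=5, mL=-1/2, mR=-3/2
sensor matrix S = [[20/29, 20/17], [2, 5]]; det S = 540/493
solve [mL_A; mL_B] = S·[w00; w01] and [mR_A; mR_B] = S·[w10; w11]:
  w00 = 1, w01 = -1/2, w10 = 1/2, w11 = -1/2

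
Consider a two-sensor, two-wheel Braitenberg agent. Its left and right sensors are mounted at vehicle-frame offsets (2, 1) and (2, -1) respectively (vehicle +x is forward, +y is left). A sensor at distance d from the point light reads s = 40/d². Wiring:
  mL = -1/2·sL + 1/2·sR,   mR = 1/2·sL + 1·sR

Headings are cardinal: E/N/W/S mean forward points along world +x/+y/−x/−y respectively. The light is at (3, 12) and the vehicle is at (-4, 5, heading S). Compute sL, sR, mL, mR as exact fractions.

40/117 8/29 -112/3393 1516/3393

left sensor world pos  = (-3, 3); dL² = 117
right sensor world pos = (-5, 3); dR² = 145
sL = 40/117 = 40/117
sR = 40/145 = 8/29
mL = -1/2·sL + 1/2·sR = -112/3393
mR = 1/2·sL + 1·sR = 1516/3393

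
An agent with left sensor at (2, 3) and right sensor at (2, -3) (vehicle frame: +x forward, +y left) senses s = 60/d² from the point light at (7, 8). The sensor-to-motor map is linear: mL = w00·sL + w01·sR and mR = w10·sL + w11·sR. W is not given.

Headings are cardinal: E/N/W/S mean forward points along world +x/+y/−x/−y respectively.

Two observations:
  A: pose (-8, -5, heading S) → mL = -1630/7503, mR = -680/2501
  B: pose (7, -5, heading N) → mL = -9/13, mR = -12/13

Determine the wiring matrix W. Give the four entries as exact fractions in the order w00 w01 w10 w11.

obs A: pose=(-8,-5,S) → sL=20/123, sR=20/183, mL=-1630/7503, mR=-680/2501
obs B: pose=(7,-5,N) → sL=6/13, sR=6/13, mL=-9/13, mR=-12/13
sensor matrix S = [[20/123, 20/183], [6/13, 6/13]]; det S = 800/32513
solve [mL_A; mL_B] = S·[w00; w01] and [mR_A; mR_B] = S·[w10; w11]:
  w00 = -1, w01 = -1/2, w10 = -1, w11 = -1

-1 -1/2 -1 -1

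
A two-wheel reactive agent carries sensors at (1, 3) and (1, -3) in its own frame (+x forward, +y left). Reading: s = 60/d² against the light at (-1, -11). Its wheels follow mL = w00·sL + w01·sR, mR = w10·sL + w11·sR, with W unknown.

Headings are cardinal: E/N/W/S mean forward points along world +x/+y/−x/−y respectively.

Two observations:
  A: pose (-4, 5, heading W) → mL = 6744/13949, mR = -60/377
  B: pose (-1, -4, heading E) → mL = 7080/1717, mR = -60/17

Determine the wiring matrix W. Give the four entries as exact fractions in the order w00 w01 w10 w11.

obs A: pose=(-4,5,W) → sL=12/37, sR=60/377, mL=6744/13949, mR=-60/377
obs B: pose=(-1,-4,E) → sL=60/101, sR=60/17, mL=7080/1717, mR=-60/17
sensor matrix S = [[12/37, 60/377], [60/101, 60/17]]; det S = 25151040/23950433
solve [mL_A; mL_B] = S·[w00; w01] and [mR_A; mR_B] = S·[w10; w11]:
  w00 = 1, w01 = 1, w10 = 0, w11 = -1

1 1 0 -1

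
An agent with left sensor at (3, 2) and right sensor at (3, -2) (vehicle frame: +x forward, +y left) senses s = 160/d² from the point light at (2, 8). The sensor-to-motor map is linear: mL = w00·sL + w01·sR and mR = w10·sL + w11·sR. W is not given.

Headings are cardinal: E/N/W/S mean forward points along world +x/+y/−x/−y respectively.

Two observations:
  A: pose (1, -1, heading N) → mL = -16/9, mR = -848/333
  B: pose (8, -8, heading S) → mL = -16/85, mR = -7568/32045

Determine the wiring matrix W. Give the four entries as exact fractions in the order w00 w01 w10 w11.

-1/2 0 1/2 -1

obs A: pose=(1,-1,N) → sL=32/9, sR=160/37, mL=-16/9, mR=-848/333
obs B: pose=(8,-8,S) → sL=32/85, sR=160/377, mL=-16/85, mR=-7568/32045
sensor matrix S = [[32/9, 160/37], [32/85, 160/377]]; det S = -253952/2134197
solve [mL_A; mL_B] = S·[w00; w01] and [mR_A; mR_B] = S·[w10; w11]:
  w00 = -1/2, w01 = 0, w10 = 1/2, w11 = -1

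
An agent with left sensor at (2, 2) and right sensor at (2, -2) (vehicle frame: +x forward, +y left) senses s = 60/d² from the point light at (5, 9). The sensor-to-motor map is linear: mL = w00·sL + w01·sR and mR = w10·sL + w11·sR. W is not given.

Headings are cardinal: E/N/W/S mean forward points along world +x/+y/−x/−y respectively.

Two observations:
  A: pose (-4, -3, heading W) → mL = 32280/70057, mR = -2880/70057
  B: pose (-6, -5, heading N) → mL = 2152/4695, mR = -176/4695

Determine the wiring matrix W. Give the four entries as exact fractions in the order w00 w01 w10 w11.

obs A: pose=(-4,-3,W) → sL=60/317, sR=60/221, mL=32280/70057, mR=-2880/70057
obs B: pose=(-6,-5,N) → sL=60/313, sR=4/15, mL=2152/4695, mR=-176/4695
sensor matrix S = [[60/317, 60/221], [60/313, 4/15]]; det S = -34432/21927841
solve [mL_A; mL_B] = S·[w00; w01] and [mR_A; mR_B] = S·[w10; w11]:
  w00 = 1, w01 = 1, w10 = 1/2, w11 = -1/2

1 1 1/2 -1/2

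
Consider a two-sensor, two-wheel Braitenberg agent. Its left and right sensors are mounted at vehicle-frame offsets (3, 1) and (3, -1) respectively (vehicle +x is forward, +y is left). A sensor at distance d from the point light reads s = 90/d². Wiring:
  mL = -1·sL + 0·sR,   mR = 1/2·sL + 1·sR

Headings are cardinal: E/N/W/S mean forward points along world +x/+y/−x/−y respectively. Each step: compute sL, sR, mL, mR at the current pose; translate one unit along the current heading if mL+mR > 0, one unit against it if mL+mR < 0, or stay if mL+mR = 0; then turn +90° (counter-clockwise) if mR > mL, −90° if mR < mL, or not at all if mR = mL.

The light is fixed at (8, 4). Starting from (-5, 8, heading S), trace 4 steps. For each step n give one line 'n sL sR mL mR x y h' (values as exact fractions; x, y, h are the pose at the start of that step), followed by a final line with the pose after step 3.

0 18/29 90/197 -18/29 4383/5713 -5 8 S
1 45/58 45/52 -45/58 945/754 -5 7 E
2 18/41 90/157 -18/41 5103/6437 -4 7 N
3 5/13 9/25 -5/13 359/650 -4 8 W
final -5 8 S

n=0: pose=(-5,8,S); sL=18/29, sR=90/197; mL=-18/29, mR=4383/5713; mL+mR=837/5713 → advance +1; mR−mL=7929/5713 → turn +1·90°
n=1: pose=(-5,7,E); sL=45/58, sR=45/52; mL=-45/58, mR=945/754; mL+mR=180/377 → advance +1; mR−mL=765/377 → turn +1·90°
n=2: pose=(-4,7,N); sL=18/41, sR=90/157; mL=-18/41, mR=5103/6437; mL+mR=2277/6437 → advance +1; mR−mL=7929/6437 → turn +1·90°
n=3: pose=(-4,8,W); sL=5/13, sR=9/25; mL=-5/13, mR=359/650; mL+mR=109/650 → advance +1; mR−mL=609/650 → turn +1·90°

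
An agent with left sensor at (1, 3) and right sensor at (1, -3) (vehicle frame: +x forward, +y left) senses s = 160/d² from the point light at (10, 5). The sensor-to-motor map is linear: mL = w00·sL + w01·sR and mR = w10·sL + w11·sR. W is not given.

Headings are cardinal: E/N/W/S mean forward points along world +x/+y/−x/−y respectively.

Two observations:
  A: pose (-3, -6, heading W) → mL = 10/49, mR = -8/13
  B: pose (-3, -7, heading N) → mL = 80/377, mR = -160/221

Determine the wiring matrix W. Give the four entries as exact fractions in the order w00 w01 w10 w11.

1/2 0 0 -1

obs A: pose=(-3,-6,W) → sL=20/49, sR=8/13, mL=10/49, mR=-8/13
obs B: pose=(-3,-7,N) → sL=160/377, sR=160/221, mL=80/377, mR=-160/221
sensor matrix S = [[20/49, 8/13], [160/377, 160/221]]; det S = 140160/4082533
solve [mL_A; mL_B] = S·[w00; w01] and [mR_A; mR_B] = S·[w10; w11]:
  w00 = 1/2, w01 = 0, w10 = 0, w11 = -1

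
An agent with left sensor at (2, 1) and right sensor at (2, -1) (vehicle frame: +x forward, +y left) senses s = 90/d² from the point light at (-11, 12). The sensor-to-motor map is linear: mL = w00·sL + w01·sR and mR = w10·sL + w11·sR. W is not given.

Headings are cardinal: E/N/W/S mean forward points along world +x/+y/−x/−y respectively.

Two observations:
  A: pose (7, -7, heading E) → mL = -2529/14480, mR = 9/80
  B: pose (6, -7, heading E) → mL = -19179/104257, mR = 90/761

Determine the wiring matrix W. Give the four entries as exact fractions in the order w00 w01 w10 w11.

-1/2 -1 0 1

obs A: pose=(7,-7,E) → sL=45/362, sR=9/80, mL=-2529/14480, mR=9/80
obs B: pose=(6,-7,E) → sL=18/137, sR=90/761, mL=-19179/104257, mR=90/761
sensor matrix S = [[45/362, 9/80], [18/137, 90/761]]; det S = -60021/754820680
solve [mL_A; mL_B] = S·[w00; w01] and [mR_A; mR_B] = S·[w10; w11]:
  w00 = -1/2, w01 = -1, w10 = 0, w11 = 1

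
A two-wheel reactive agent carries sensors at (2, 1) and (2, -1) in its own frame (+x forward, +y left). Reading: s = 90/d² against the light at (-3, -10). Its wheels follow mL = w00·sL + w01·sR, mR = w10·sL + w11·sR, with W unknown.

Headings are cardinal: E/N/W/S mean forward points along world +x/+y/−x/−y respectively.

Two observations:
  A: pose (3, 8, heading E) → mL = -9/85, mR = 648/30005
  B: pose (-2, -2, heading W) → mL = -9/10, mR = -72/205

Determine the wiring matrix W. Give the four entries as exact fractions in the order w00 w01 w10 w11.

obs A: pose=(3,8,E) → sL=18/85, sR=90/353, mL=-9/85, mR=648/30005
obs B: pose=(-2,-2,W) → sL=9/5, sR=45/41, mL=-9/10, mR=-72/205
sensor matrix S = [[18/85, 90/353], [9/5, 45/41]]; det S = -55728/246041
solve [mL_A; mL_B] = S·[w00; w01] and [mR_A; mR_B] = S·[w10; w11]:
  w00 = -1/2, w01 = 0, w10 = -1/2, w11 = 1/2

-1/2 0 -1/2 1/2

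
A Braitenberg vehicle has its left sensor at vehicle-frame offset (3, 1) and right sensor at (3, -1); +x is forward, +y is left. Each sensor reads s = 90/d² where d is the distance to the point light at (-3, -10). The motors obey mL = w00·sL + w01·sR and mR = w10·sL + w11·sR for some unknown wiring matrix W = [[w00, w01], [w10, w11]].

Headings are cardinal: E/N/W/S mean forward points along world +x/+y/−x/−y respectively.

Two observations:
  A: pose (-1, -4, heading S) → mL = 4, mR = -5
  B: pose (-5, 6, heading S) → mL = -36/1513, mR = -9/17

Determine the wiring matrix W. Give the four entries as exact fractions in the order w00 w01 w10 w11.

-1 1 -1 0

obs A: pose=(-1,-4,S) → sL=5, sR=9, mL=4, mR=-5
obs B: pose=(-5,6,S) → sL=9/17, sR=45/89, mL=-36/1513, mR=-9/17
sensor matrix S = [[5, 9], [9/17, 45/89]]; det S = -3384/1513
solve [mL_A; mL_B] = S·[w00; w01] and [mR_A; mR_B] = S·[w10; w11]:
  w00 = -1, w01 = 1, w10 = -1, w11 = 0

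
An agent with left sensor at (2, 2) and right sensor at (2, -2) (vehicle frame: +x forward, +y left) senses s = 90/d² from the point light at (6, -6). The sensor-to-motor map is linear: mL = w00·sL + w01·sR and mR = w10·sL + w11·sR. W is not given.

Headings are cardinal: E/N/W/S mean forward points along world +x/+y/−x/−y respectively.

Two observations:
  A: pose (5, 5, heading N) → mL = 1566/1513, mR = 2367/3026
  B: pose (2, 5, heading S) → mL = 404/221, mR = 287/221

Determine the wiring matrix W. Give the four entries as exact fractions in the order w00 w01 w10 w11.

1 1 1/2 1

obs A: pose=(5,5,N) → sL=45/89, sR=9/17, mL=1566/1513, mR=2367/3026
obs B: pose=(2,5,S) → sL=18/17, sR=10/13, mL=404/221, mR=287/221
sensor matrix S = [[45/89, 9/17], [18/17, 10/13]]; det S = -57384/334373
solve [mL_A; mL_B] = S·[w00; w01] and [mR_A; mR_B] = S·[w10; w11]:
  w00 = 1, w01 = 1, w10 = 1/2, w11 = 1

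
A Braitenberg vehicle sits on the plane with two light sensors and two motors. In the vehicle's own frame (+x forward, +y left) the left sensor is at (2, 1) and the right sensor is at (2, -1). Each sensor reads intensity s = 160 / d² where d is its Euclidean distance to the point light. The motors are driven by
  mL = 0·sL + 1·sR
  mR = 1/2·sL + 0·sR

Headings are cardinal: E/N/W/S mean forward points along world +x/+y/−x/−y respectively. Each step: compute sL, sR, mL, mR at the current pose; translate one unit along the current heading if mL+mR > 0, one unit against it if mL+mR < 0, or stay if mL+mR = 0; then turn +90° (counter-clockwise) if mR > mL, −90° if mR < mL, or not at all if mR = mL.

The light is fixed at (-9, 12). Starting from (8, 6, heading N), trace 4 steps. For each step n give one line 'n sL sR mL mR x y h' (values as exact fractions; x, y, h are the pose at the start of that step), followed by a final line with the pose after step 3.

n=0: pose=(8,6,N); sL=10/17, sR=8/17; mL=8/17, mR=5/17; mL+mR=13/17 → advance +1; mR−mL=-3/17 → turn -1·90°
n=1: pose=(8,7,E); sL=160/377, sR=160/397; mL=160/397, mR=80/377; mL+mR=92080/149669 → advance +1; mR−mL=-28560/149669 → turn -1·90°
n=2: pose=(9,7,S); sL=16/41, sR=80/169; mL=80/169, mR=8/41; mL+mR=4632/6929 → advance +1; mR−mL=-1928/6929 → turn -1·90°
n=3: pose=(9,6,W); sL=32/61, sR=160/281; mL=160/281, mR=16/61; mL+mR=14256/17141 → advance +1; mR−mL=-5264/17141 → turn -1·90°

0 10/17 8/17 8/17 5/17 8 6 N
1 160/377 160/397 160/397 80/377 8 7 E
2 16/41 80/169 80/169 8/41 9 7 S
3 32/61 160/281 160/281 16/61 9 6 W
final 8 6 N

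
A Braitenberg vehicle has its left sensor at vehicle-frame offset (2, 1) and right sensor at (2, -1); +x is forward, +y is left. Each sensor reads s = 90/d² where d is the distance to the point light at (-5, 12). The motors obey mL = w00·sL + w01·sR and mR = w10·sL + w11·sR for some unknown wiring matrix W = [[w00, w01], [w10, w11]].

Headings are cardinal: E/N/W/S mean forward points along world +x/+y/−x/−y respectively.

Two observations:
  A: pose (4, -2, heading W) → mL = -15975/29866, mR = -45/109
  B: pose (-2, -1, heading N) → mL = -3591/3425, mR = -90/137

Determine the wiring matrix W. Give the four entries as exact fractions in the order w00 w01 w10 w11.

obs A: pose=(4,-2,W) → sL=45/137, sR=45/109, mL=-15975/29866, mR=-45/109
obs B: pose=(-2,-1,N) → sL=18/25, sR=90/137, mL=-3591/3425, mR=-90/137
sensor matrix S = [[45/137, 45/109], [18/25, 90/137]]; det S = -833328/10229105
solve [mL_A; mL_B] = S·[w00; w01] and [mR_A; mR_B] = S·[w10; w11]:
  w00 = -1, w01 = -1/2, w10 = 0, w11 = -1

-1 -1/2 0 -1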